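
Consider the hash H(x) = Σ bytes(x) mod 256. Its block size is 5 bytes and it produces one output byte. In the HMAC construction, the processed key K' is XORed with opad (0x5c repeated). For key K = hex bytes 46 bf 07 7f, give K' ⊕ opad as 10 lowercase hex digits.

Key hex bytes 46 bf 07 7f is 4 bytes ≤ B = 5; zero-pad to 5 bytes: K' = 46 bf 07 7f 00.
XOR each byte with 0x5c: 46⊕5c=1a, bf⊕5c=e3, 07⊕5c=5b, 7f⊕5c=23, 00⊕5c=5c.

1ae35b235c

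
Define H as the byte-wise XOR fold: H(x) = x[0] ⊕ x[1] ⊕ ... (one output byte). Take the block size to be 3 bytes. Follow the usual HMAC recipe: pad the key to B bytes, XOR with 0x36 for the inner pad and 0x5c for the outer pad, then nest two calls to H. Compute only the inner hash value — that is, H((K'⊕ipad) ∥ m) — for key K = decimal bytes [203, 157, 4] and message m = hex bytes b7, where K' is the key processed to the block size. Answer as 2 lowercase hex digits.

Key decimal bytes [203, 157, 4] = cb 9d 04 is exactly B = 3 bytes: K' = cb 9d 04.
K' ⊕ ipad = fd ab 32.
Inner input = fd ab 32 ∥ b7.
Inner hash: XOR fd⊕ab⊕32⊕b7 = d3.

d3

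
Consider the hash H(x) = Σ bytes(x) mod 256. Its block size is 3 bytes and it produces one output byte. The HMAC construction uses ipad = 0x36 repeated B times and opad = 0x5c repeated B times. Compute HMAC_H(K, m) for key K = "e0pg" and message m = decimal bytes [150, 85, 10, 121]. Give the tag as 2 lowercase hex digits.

1c

Key "e0pg" = 65 30 70 67 is 4 bytes > B = 3, so hash it first: H(key) = 6c, then zero-pad to 3 bytes: K' = 6c 00 00.
K' ⊕ ipad = 5a 36 36.  K' ⊕ opad = 30 5c 5c.
Inner input = (K'⊕ipad) ∥ m = 5a 36 36 ∥ 96 55 0a 79.
Inner hash: sum = 90+54+54+150+85+10+121 = 564; mod 256 = 52 → 34.
Outer input = (K'⊕opad) ∥ inner = 30 5c 5c ∥ 34.
Outer hash (tag): sum = 48+92+92+52 = 284; mod 256 = 28 → 1c.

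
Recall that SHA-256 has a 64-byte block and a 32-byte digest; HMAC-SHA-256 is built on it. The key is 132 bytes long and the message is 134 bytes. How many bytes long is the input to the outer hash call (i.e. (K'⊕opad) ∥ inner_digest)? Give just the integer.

Key is 132 > 64 bytes, so it is hashed to 32 bytes then zero-padded to 64: |K'| = 64.
Outer input = (K'⊕opad) ∥ H(inner) → 64 + 32 = 96 bytes.

96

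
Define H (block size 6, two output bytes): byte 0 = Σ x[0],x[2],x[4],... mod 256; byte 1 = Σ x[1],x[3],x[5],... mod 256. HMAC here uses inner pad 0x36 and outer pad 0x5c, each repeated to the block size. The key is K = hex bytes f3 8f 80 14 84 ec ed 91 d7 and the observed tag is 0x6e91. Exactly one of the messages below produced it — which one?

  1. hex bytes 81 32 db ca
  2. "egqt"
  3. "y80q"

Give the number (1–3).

2

Key hex bytes f3 8f 80 14 84 ec ed 91 d7 is 9 bytes > B = 6, so hash it first: H(key) = bb 20, then zero-pad to 6 bytes: K' = bb 20 00 00 00 00.
K' ⊕ ipad = 8d 16 36 36 36 36; K' ⊕ opad = e7 7c 5c 5c 5c 5c.
m1: inner = H(8d 16 36 36 36 36 81 32 db ca) = 55 7e; tag = H(e7 7c 5c 5c 5c 5c 55 7e) = f4b2
m2: inner = H(8d 16 36 36 36 36 65 67 71 74) = cf 5d; tag = H(e7 7c 5c 5c 5c 5c cf 5d) = 6e91 ← matches
m3: inner = H(8d 16 36 36 36 36 79 38 30 71) = a2 2b; tag = H(e7 7c 5c 5c 5c 5c a2 2b) = 415f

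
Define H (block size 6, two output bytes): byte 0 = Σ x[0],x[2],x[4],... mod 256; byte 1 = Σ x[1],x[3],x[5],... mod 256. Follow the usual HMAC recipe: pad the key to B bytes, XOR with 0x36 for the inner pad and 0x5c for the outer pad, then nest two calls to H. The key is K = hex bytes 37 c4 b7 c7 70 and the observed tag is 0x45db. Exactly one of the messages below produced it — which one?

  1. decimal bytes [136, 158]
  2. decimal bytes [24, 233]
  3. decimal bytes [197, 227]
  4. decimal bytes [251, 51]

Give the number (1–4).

Key hex bytes 37 c4 b7 c7 70 is 5 bytes ≤ B = 6; zero-pad to 6 bytes: K' = 37 c4 b7 c7 70 00.
K' ⊕ ipad = 01 f2 81 f1 46 36; K' ⊕ opad = 6b 98 eb 9b 2c 5c.
m1: inner = H(01 f2 81 f1 46 36 88 9e) = 50 b7; tag = H(6b 98 eb 9b 2c 5c 50 b7) = d246
m2: inner = H(01 f2 81 f1 46 36 18 e9) = e0 02; tag = H(6b 98 eb 9b 2c 5c e0 02) = 6291
m3: inner = H(01 f2 81 f1 46 36 c5 e3) = 8d fc; tag = H(6b 98 eb 9b 2c 5c 8d fc) = 0f8b
m4: inner = H(01 f2 81 f1 46 36 fb 33) = c3 4c; tag = H(6b 98 eb 9b 2c 5c c3 4c) = 45db ← matches

4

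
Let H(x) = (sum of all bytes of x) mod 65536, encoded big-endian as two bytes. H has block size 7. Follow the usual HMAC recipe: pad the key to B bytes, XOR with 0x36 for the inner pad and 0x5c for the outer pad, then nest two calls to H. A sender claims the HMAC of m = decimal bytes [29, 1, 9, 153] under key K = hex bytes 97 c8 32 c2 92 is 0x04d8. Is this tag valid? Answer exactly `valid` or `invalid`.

invalid

Key hex bytes 97 c8 32 c2 92 is 5 bytes ≤ B = 7; zero-pad to 7 bytes: K' = 97 c8 32 c2 92 00 00.
K' ⊕ ipad = a1 fe 04 f4 a4 36 36; K' ⊕ opad = cb 94 6e 9e ce 5c 5c.
Inner hash: sum = 161+254+4+244+164+54+54+29+1+9+153 = 1127 → 04 67.
Outer hash (recomputed tag): sum = 203+148+110+158+206+92+92+4+103 = 1116 → 04 5c.
Recomputed tag = 045c; claimed = 04d8 → mismatch.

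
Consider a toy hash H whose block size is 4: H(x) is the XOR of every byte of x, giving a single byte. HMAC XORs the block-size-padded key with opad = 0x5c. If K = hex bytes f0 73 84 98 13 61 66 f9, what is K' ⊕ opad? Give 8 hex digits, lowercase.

2e5c5c5c

Key hex bytes f0 73 84 98 13 61 66 f9 is 8 bytes > B = 4, so hash it first: H(key) = 72, then zero-pad to 4 bytes: K' = 72 00 00 00.
XOR each byte with 0x5c: 72⊕5c=2e, 00⊕5c=5c, 00⊕5c=5c, 00⊕5c=5c.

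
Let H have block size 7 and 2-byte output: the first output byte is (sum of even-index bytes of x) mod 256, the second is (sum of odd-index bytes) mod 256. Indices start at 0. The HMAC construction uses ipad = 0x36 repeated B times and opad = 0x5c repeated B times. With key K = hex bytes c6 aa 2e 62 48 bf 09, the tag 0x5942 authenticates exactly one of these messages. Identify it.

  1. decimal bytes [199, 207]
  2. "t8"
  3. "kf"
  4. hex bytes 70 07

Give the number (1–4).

Key hex bytes c6 aa 2e 62 48 bf 09 is exactly B = 7 bytes: K' = c6 aa 2e 62 48 bf 09.
K' ⊕ ipad = f0 9c 18 54 7e 89 3f; K' ⊕ opad = 9a f6 72 3e 14 e3 55.
m1: inner = H(f0 9c 18 54 7e 89 3f c7 cf) = 94 40; tag = H(9a f6 72 3e 14 e3 55 94 40) = b5ab
m2: inner = H(f0 9c 18 54 7e 89 3f 74 38) = fd ed; tag = H(9a f6 72 3e 14 e3 55 fd ed) = 6214
m3: inner = H(f0 9c 18 54 7e 89 3f 6b 66) = 2b e4; tag = H(9a f6 72 3e 14 e3 55 2b e4) = 5942 ← matches
m4: inner = H(f0 9c 18 54 7e 89 3f 70 07) = cc e9; tag = H(9a f6 72 3e 14 e3 55 cc e9) = 5ee3

3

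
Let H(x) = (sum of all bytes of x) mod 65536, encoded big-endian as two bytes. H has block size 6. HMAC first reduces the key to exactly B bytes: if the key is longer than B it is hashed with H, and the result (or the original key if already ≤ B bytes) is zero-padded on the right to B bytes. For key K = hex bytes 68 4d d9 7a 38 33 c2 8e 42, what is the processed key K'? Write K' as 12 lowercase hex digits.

|K| = 9 > B = 6, so first hash the key.
H(K): sum = 104+77+217+122+56+51+194+142+66 = 1029 → 04 05.
Zero-pad H(K) = 04 05 to 6 bytes: K' = 04 05 00 00 00 00.

040500000000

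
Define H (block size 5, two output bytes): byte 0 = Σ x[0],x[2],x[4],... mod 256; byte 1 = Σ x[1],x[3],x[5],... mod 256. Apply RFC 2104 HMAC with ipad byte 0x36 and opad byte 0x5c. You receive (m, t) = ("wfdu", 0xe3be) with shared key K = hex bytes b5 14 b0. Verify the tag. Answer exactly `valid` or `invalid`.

invalid

Key hex bytes b5 14 b0 is 3 bytes ≤ B = 5; zero-pad to 5 bytes: K' = b5 14 b0 00 00.
K' ⊕ ipad = 83 22 86 36 36; K' ⊕ opad = e9 48 ec 5c 5c.
Inner hash: even-index sum = 538 mod 256 = 26; odd-index sum = 307 mod 256 = 51 → 1a 33.
Outer hash (recomputed tag): even-index sum = 612 mod 256 = 100; odd-index sum = 190 mod 256 = 190 → 64 be.
Recomputed tag = 64be; claimed = e3be → mismatch.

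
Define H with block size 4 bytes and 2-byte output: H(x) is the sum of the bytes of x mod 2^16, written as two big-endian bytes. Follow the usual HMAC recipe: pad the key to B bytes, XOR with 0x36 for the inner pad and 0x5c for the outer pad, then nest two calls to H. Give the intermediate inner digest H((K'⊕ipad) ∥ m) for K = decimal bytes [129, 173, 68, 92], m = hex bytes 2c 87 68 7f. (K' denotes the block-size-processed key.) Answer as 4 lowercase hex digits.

Key decimal bytes [129, 173, 68, 92] = 81 ad 44 5c is exactly B = 4 bytes: K' = 81 ad 44 5c.
K' ⊕ ipad = b7 9b 72 6a.
Inner input = b7 9b 72 6a ∥ 2c 87 68 7f.
Inner hash: sum = 183+155+114+106+44+135+104+127 = 968 → 03 c8.

03c8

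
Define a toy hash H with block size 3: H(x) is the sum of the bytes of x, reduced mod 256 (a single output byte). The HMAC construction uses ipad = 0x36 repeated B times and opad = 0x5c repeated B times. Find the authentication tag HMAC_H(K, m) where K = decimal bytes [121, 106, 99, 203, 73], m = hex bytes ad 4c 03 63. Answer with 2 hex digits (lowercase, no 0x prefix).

Key decimal bytes [121, 106, 99, 203, 73] = 79 6a 63 cb 49 is 5 bytes > B = 3, so hash it first: H(key) = 5a, then zero-pad to 3 bytes: K' = 5a 00 00.
K' ⊕ ipad = 6c 36 36.  K' ⊕ opad = 06 5c 5c.
Inner input = (K'⊕ipad) ∥ m = 6c 36 36 ∥ ad 4c 03 63.
Inner hash: sum = 108+54+54+173+76+3+99 = 567; mod 256 = 55 → 37.
Outer input = (K'⊕opad) ∥ inner = 06 5c 5c ∥ 37.
Outer hash (tag): sum = 6+92+92+55 = 245 → f5.

f5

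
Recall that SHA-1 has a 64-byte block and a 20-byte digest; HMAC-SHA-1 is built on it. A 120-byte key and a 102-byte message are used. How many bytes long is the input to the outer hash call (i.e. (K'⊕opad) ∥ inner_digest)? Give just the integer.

Key is 120 > 64 bytes, so it is hashed to 20 bytes then zero-padded to 64: |K'| = 64.
Outer input = (K'⊕opad) ∥ H(inner) → 64 + 20 = 84 bytes.

84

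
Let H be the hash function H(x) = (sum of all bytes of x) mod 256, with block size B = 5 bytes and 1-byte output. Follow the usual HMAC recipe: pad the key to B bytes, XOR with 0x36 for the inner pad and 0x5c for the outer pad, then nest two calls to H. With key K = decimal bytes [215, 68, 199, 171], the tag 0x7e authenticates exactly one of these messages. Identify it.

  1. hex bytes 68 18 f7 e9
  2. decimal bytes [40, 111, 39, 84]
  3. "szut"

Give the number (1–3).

3

Key decimal bytes [215, 68, 199, 171] = d7 44 c7 ab is 4 bytes ≤ B = 5; zero-pad to 5 bytes: K' = d7 44 c7 ab 00.
K' ⊕ ipad = e1 72 f1 9d 36; K' ⊕ opad = 8b 18 9b f7 5c.
m1: inner = H(e1 72 f1 9d 36 68 18 f7 e9) = 77; tag = H(8b 18 9b f7 5c 77) = 08
m2: inner = H(e1 72 f1 9d 36 28 6f 27 54) = 29; tag = H(8b 18 9b f7 5c 29) = ba
m3: inner = H(e1 72 f1 9d 36 73 7a 75 74) = ed; tag = H(8b 18 9b f7 5c ed) = 7e ← matches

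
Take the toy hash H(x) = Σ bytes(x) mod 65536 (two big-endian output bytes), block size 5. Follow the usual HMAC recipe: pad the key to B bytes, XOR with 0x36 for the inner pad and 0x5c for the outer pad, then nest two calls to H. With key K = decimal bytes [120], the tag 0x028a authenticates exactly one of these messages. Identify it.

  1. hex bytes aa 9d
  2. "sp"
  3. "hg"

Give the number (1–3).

Key decimal bytes [120] = 78 is 1 byte ≤ B = 5; zero-pad to 5 bytes: K' = 78 00 00 00 00.
K' ⊕ ipad = 4e 36 36 36 36; K' ⊕ opad = 24 5c 5c 5c 5c.
m1: inner = H(4e 36 36 36 36 aa 9d) = 02 6d; tag = H(24 5c 5c 5c 5c 02 6d) = 0203
m2: inner = H(4e 36 36 36 36 73 70) = 02 09; tag = H(24 5c 5c 5c 5c 02 09) = 019f
m3: inner = H(4e 36 36 36 36 68 67) = 01 f5; tag = H(24 5c 5c 5c 5c 01 f5) = 028a ← matches

3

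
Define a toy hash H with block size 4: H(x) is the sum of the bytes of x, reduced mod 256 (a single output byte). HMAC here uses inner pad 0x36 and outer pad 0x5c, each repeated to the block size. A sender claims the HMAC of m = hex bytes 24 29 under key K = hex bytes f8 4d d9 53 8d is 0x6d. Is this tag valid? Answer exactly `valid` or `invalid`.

valid

Key hex bytes f8 4d d9 53 8d is 5 bytes > B = 4, so hash it first: H(key) = fe, then zero-pad to 4 bytes: K' = fe 00 00 00.
K' ⊕ ipad = c8 36 36 36; K' ⊕ opad = a2 5c 5c 5c.
Inner hash: sum = 200+54+54+54+36+41 = 439; mod 256 = 183 → b7.
Outer hash (recomputed tag): sum = 162+92+92+92+183 = 621; mod 256 = 109 → 6d.
Recomputed tag = 6d; claimed = 6d → match.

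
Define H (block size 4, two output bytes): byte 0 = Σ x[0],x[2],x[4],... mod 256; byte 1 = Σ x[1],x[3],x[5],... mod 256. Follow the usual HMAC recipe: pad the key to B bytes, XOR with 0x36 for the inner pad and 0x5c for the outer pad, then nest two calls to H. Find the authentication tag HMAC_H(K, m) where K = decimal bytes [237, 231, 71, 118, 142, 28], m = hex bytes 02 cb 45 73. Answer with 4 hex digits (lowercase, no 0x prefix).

6b44

Key decimal bytes [237, 231, 71, 118, 142, 28] = ed e7 47 76 8e 1c is 6 bytes > B = 4, so hash it first: H(key) = c2 79, then zero-pad to 4 bytes: K' = c2 79 00 00.
K' ⊕ ipad = f4 4f 36 36.  K' ⊕ opad = 9e 25 5c 5c.
Inner input = (K'⊕ipad) ∥ m = f4 4f 36 36 ∥ 02 cb 45 73.
Inner hash: even-index sum = 369 mod 256 = 113; odd-index sum = 451 mod 256 = 195 → 71 c3.
Outer input = (K'⊕opad) ∥ inner = 9e 25 5c 5c ∥ 71 c3.
Outer hash (tag): even-index sum = 363 mod 256 = 107; odd-index sum = 324 mod 256 = 68 → 6b 44.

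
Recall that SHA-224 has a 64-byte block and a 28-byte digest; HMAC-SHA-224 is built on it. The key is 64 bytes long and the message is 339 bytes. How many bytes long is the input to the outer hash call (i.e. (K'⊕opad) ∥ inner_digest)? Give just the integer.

92

Key is 64 ≤ 64 bytes, zero-padded: |K'| = 64.
Outer input = (K'⊕opad) ∥ H(inner) → 64 + 28 = 92 bytes.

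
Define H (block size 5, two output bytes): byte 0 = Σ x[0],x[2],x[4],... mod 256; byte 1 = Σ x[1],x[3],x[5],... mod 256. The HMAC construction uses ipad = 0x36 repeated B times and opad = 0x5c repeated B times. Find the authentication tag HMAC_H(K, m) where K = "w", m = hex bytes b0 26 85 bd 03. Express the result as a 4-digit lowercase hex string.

8748

Key "w" = 77 is 1 byte ≤ B = 5; zero-pad to 5 bytes: K' = 77 00 00 00 00.
K' ⊕ ipad = 41 36 36 36 36.  K' ⊕ opad = 2b 5c 5c 5c 5c.
Inner input = (K'⊕ipad) ∥ m = 41 36 36 36 36 ∥ b0 26 85 bd 03.
Inner hash: even-index sum = 400 mod 256 = 144; odd-index sum = 420 mod 256 = 164 → 90 a4.
Outer input = (K'⊕opad) ∥ inner = 2b 5c 5c 5c 5c ∥ 90 a4.
Outer hash (tag): even-index sum = 391 mod 256 = 135; odd-index sum = 328 mod 256 = 72 → 87 48.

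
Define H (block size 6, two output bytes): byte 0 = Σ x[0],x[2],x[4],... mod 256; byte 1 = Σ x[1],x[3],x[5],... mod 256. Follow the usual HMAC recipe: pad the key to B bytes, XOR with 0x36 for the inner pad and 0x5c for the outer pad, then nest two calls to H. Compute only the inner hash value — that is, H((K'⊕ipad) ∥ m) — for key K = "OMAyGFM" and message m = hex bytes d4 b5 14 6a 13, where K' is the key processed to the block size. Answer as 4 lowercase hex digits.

Key "OMAyGFM" = 4f 4d 41 79 47 46 4d is 7 bytes > B = 6, so hash it first: H(key) = 24 0c, then zero-pad to 6 bytes: K' = 24 0c 00 00 00 00.
K' ⊕ ipad = 12 3a 36 36 36 36.
Inner input = 12 3a 36 36 36 36 ∥ d4 b5 14 6a 13.
Inner hash: even-index sum = 377 mod 256 = 121; odd-index sum = 453 mod 256 = 197 → 79 c5.

79c5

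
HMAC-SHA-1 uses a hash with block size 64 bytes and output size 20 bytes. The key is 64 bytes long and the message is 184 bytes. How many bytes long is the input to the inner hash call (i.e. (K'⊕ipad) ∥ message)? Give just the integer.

248

Key is 64 ≤ 64 bytes, zero-padded: |K'| = 64.
Inner input = (K'⊕ipad) ∥ m → 64 + 184 = 248 bytes.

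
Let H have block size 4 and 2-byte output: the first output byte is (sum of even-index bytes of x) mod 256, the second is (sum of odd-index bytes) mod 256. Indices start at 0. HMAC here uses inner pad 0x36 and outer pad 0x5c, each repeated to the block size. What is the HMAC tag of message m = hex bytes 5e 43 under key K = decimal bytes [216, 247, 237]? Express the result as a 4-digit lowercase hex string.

5c41

Key decimal bytes [216, 247, 237] = d8 f7 ed is 3 bytes ≤ B = 4; zero-pad to 4 bytes: K' = d8 f7 ed 00.
K' ⊕ ipad = ee c1 db 36.  K' ⊕ opad = 84 ab b1 5c.
Inner input = (K'⊕ipad) ∥ m = ee c1 db 36 ∥ 5e 43.
Inner hash: even-index sum = 551 mod 256 = 39; odd-index sum = 314 mod 256 = 58 → 27 3a.
Outer input = (K'⊕opad) ∥ inner = 84 ab b1 5c ∥ 27 3a.
Outer hash (tag): even-index sum = 348 mod 256 = 92; odd-index sum = 321 mod 256 = 65 → 5c 41.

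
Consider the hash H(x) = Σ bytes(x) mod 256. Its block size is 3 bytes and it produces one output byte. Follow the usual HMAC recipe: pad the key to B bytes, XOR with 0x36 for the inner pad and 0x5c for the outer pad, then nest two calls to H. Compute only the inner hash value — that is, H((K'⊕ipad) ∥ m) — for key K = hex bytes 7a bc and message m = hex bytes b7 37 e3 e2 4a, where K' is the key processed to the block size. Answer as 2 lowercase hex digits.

09

Key hex bytes 7a bc is 2 bytes ≤ B = 3; zero-pad to 3 bytes: K' = 7a bc 00.
K' ⊕ ipad = 4c 8a 36.
Inner input = 4c 8a 36 ∥ b7 37 e3 e2 4a.
Inner hash: sum = 76+138+54+183+55+227+226+74 = 1033; mod 256 = 9 → 09.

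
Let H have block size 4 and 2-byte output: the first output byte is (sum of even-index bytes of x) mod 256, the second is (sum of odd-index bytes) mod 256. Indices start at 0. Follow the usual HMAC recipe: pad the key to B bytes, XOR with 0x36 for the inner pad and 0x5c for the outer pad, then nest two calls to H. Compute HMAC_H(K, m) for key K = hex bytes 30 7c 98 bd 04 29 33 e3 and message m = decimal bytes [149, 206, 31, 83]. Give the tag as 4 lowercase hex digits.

b23f

Key hex bytes 30 7c 98 bd 04 29 33 e3 is 8 bytes > B = 4, so hash it first: H(key) = ff 45, then zero-pad to 4 bytes: K' = ff 45 00 00.
K' ⊕ ipad = c9 73 36 36.  K' ⊕ opad = a3 19 5c 5c.
Inner input = (K'⊕ipad) ∥ m = c9 73 36 36 ∥ 95 ce 1f 53.
Inner hash: even-index sum = 435 mod 256 = 179; odd-index sum = 458 mod 256 = 202 → b3 ca.
Outer input = (K'⊕opad) ∥ inner = a3 19 5c 5c ∥ b3 ca.
Outer hash (tag): even-index sum = 434 mod 256 = 178; odd-index sum = 319 mod 256 = 63 → b2 3f.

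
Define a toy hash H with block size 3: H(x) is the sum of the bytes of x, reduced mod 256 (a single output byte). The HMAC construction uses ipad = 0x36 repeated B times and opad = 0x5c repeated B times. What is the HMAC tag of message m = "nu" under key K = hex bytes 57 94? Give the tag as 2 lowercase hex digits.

4b

Key hex bytes 57 94 is 2 bytes ≤ B = 3; zero-pad to 3 bytes: K' = 57 94 00.
K' ⊕ ipad = 61 a2 36.  K' ⊕ opad = 0b c8 5c.
Inner input = (K'⊕ipad) ∥ m = 61 a2 36 ∥ 6e 75.
Inner hash: sum = 97+162+54+110+117 = 540; mod 256 = 28 → 1c.
Outer input = (K'⊕opad) ∥ inner = 0b c8 5c ∥ 1c.
Outer hash (tag): sum = 11+200+92+28 = 331; mod 256 = 75 → 4b.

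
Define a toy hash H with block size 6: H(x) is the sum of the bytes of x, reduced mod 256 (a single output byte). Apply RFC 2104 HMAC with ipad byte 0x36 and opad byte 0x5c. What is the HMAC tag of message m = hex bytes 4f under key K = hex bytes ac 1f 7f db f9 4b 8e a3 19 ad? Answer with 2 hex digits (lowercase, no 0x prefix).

Key hex bytes ac 1f 7f db f9 4b 8e a3 19 ad is 10 bytes > B = 6, so hash it first: H(key) = 60, then zero-pad to 6 bytes: K' = 60 00 00 00 00 00.
K' ⊕ ipad = 56 36 36 36 36 36.  K' ⊕ opad = 3c 5c 5c 5c 5c 5c.
Inner input = (K'⊕ipad) ∥ m = 56 36 36 36 36 36 ∥ 4f.
Inner hash: sum = 86+54+54+54+54+54+79 = 435; mod 256 = 179 → b3.
Outer input = (K'⊕opad) ∥ inner = 3c 5c 5c 5c 5c 5c ∥ b3.
Outer hash (tag): sum = 60+92+92+92+92+92+179 = 699; mod 256 = 187 → bb.

bb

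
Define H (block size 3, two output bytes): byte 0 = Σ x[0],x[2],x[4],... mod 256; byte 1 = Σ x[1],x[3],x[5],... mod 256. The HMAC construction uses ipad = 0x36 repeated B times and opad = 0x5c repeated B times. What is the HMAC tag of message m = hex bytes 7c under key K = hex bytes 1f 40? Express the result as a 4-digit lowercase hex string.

Key hex bytes 1f 40 is 2 bytes ≤ B = 3; zero-pad to 3 bytes: K' = 1f 40 00.
K' ⊕ ipad = 29 76 36.  K' ⊕ opad = 43 1c 5c.
Inner input = (K'⊕ipad) ∥ m = 29 76 36 ∥ 7c.
Inner hash: even-index sum = 95 mod 256 = 95; odd-index sum = 242 mod 256 = 242 → 5f f2.
Outer input = (K'⊕opad) ∥ inner = 43 1c 5c ∥ 5f f2.
Outer hash (tag): even-index sum = 401 mod 256 = 145; odd-index sum = 123 mod 256 = 123 → 91 7b.

917b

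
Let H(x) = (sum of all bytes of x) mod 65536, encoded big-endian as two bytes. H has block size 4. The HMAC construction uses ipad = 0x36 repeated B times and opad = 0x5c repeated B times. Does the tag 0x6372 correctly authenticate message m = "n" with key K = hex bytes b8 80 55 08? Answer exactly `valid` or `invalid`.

invalid

Key hex bytes b8 80 55 08 is exactly B = 4 bytes: K' = b8 80 55 08.
K' ⊕ ipad = 8e b6 63 3e; K' ⊕ opad = e4 dc 09 54.
Inner hash: sum = 142+182+99+62+110 = 595 → 02 53.
Outer hash (recomputed tag): sum = 228+220+9+84+2+83 = 626 → 02 72.
Recomputed tag = 0272; claimed = 6372 → mismatch.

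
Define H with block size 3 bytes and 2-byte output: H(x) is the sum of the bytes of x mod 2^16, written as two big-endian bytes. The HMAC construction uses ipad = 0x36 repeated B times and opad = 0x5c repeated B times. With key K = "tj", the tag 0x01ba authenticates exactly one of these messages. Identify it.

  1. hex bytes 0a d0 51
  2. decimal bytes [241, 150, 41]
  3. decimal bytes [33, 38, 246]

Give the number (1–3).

Key "tj" = 74 6a is 2 bytes ≤ B = 3; zero-pad to 3 bytes: K' = 74 6a 00.
K' ⊕ ipad = 42 5c 36; K' ⊕ opad = 28 36 5c.
m1: inner = H(42 5c 36 0a d0 51) = 01 ff; tag = H(28 36 5c 01 ff) = 01ba ← matches
m2: inner = H(42 5c 36 f1 96 29) = 02 84; tag = H(28 36 5c 02 84) = 0140
m3: inner = H(42 5c 36 21 26 f6) = 02 11; tag = H(28 36 5c 02 11) = 00cd

1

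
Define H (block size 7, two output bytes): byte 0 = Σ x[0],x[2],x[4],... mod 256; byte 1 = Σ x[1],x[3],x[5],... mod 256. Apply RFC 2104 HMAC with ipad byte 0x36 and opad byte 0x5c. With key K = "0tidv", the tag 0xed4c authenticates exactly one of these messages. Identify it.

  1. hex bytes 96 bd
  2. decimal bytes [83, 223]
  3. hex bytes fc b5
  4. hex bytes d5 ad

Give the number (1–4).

Key "0tidv" = 30 74 69 64 76 is 5 bytes ≤ B = 7; zero-pad to 7 bytes: K' = 30 74 69 64 76 00 00.
K' ⊕ ipad = 06 42 5f 52 40 36 36; K' ⊕ opad = 6c 28 35 38 2a 5c 5c.
m1: inner = H(06 42 5f 52 40 36 36 96 bd) = 98 60; tag = H(6c 28 35 38 2a 5c 5c 98 60) = 8754
m2: inner = H(06 42 5f 52 40 36 36 53 df) = ba 1d; tag = H(6c 28 35 38 2a 5c 5c ba 1d) = 4476
m3: inner = H(06 42 5f 52 40 36 36 fc b5) = 90 c6; tag = H(6c 28 35 38 2a 5c 5c 90 c6) = ed4c ← matches
m4: inner = H(06 42 5f 52 40 36 36 d5 ad) = 88 9f; tag = H(6c 28 35 38 2a 5c 5c 88 9f) = c644

3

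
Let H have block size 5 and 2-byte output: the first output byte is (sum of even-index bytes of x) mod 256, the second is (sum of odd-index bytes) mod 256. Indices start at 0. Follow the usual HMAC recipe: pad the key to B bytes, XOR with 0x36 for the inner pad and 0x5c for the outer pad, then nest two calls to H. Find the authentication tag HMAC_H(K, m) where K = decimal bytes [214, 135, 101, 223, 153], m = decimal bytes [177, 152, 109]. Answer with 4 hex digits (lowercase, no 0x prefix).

40d8

Key decimal bytes [214, 135, 101, 223, 153] = d6 87 65 df 99 is exactly B = 5 bytes: K' = d6 87 65 df 99.
K' ⊕ ipad = e0 b1 53 e9 af.  K' ⊕ opad = 8a db 39 83 c5.
Inner input = (K'⊕ipad) ∥ m = e0 b1 53 e9 af ∥ b1 98 6d.
Inner hash: even-index sum = 634 mod 256 = 122; odd-index sum = 696 mod 256 = 184 → 7a b8.
Outer input = (K'⊕opad) ∥ inner = 8a db 39 83 c5 ∥ 7a b8.
Outer hash (tag): even-index sum = 576 mod 256 = 64; odd-index sum = 472 mod 256 = 216 → 40 d8.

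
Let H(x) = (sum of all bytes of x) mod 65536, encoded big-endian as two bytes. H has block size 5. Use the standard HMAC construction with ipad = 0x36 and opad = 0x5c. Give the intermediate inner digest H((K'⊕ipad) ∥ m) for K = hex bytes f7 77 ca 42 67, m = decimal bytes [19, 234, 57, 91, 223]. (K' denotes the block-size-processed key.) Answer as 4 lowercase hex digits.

Key hex bytes f7 77 ca 42 67 is exactly B = 5 bytes: K' = f7 77 ca 42 67.
K' ⊕ ipad = c1 41 fc 74 51.
Inner input = c1 41 fc 74 51 ∥ 13 ea 39 5b df.
Inner hash: sum = 193+65+252+116+81+19+234+57+91+223 = 1331 → 05 33.

0533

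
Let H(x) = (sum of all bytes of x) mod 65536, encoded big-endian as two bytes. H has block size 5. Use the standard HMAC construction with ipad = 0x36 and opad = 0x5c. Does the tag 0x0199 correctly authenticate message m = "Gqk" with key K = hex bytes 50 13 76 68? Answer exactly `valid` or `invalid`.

valid

Key hex bytes 50 13 76 68 is 4 bytes ≤ B = 5; zero-pad to 5 bytes: K' = 50 13 76 68 00.
K' ⊕ ipad = 66 25 40 5e 36; K' ⊕ opad = 0c 4f 2a 34 5c.
Inner hash: sum = 102+37+64+94+54+71+113+107 = 642 → 02 82.
Outer hash (recomputed tag): sum = 12+79+42+52+92+2+130 = 409 → 01 99.
Recomputed tag = 0199; claimed = 0199 → match.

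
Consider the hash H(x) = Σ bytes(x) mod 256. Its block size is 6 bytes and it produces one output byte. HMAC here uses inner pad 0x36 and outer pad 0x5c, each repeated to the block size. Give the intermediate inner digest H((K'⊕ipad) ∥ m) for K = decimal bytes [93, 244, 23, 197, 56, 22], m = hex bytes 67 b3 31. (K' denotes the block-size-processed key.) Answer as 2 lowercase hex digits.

Key decimal bytes [93, 244, 23, 197, 56, 22] = 5d f4 17 c5 38 16 is exactly B = 6 bytes: K' = 5d f4 17 c5 38 16.
K' ⊕ ipad = 6b c2 21 f3 0e 20.
Inner input = 6b c2 21 f3 0e 20 ∥ 67 b3 31.
Inner hash: sum = 107+194+33+243+14+32+103+179+49 = 954; mod 256 = 186 → ba.

ba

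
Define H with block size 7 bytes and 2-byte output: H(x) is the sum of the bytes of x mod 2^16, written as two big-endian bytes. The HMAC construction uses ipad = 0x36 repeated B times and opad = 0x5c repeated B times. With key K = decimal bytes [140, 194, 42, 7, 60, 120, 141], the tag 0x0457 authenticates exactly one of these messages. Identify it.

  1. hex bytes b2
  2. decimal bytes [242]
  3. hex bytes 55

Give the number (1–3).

Key decimal bytes [140, 194, 42, 7, 60, 120, 141] = 8c c2 2a 07 3c 78 8d is exactly B = 7 bytes: K' = 8c c2 2a 07 3c 78 8d.
K' ⊕ ipad = ba f4 1c 31 0a 4e bb; K' ⊕ opad = d0 9e 76 5b 60 24 d1.
m1: inner = H(ba f4 1c 31 0a 4e bb b2) = 03 c0; tag = H(d0 9e 76 5b 60 24 d1 03 c0) = 0457 ← matches
m2: inner = H(ba f4 1c 31 0a 4e bb f2) = 04 00; tag = H(d0 9e 76 5b 60 24 d1 04 00) = 0398
m3: inner = H(ba f4 1c 31 0a 4e bb 55) = 03 63; tag = H(d0 9e 76 5b 60 24 d1 03 63) = 03fa

1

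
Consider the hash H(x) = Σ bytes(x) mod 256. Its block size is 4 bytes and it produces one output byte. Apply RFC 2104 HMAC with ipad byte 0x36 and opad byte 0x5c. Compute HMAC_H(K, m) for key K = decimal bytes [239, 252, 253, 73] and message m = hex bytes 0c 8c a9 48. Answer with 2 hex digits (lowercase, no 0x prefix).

Key decimal bytes [239, 252, 253, 73] = ef fc fd 49 is exactly B = 4 bytes: K' = ef fc fd 49.
K' ⊕ ipad = d9 ca cb 7f.  K' ⊕ opad = b3 a0 a1 15.
Inner input = (K'⊕ipad) ∥ m = d9 ca cb 7f ∥ 0c 8c a9 48.
Inner hash: sum = 217+202+203+127+12+140+169+72 = 1142; mod 256 = 118 → 76.
Outer input = (K'⊕opad) ∥ inner = b3 a0 a1 15 ∥ 76.
Outer hash (tag): sum = 179+160+161+21+118 = 639; mod 256 = 127 → 7f.

7f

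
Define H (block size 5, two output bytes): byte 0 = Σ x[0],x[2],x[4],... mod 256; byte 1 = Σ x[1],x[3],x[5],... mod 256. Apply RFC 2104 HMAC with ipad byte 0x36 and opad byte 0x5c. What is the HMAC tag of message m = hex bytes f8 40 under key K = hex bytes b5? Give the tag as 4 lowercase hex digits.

05e7

Key hex bytes b5 is 1 byte ≤ B = 5; zero-pad to 5 bytes: K' = b5 00 00 00 00.
K' ⊕ ipad = 83 36 36 36 36.  K' ⊕ opad = e9 5c 5c 5c 5c.
Inner input = (K'⊕ipad) ∥ m = 83 36 36 36 36 ∥ f8 40.
Inner hash: even-index sum = 303 mod 256 = 47; odd-index sum = 356 mod 256 = 100 → 2f 64.
Outer input = (K'⊕opad) ∥ inner = e9 5c 5c 5c 5c ∥ 2f 64.
Outer hash (tag): even-index sum = 517 mod 256 = 5; odd-index sum = 231 mod 256 = 231 → 05 e7.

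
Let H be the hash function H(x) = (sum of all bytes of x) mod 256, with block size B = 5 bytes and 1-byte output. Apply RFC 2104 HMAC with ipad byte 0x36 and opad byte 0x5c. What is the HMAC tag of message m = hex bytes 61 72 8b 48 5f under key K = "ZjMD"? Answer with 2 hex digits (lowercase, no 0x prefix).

Key "ZjMD" = 5a 6a 4d 44 is 4 bytes ≤ B = 5; zero-pad to 5 bytes: K' = 5a 6a 4d 44 00.
K' ⊕ ipad = 6c 5c 7b 72 36.  K' ⊕ opad = 06 36 11 18 5c.
Inner input = (K'⊕ipad) ∥ m = 6c 5c 7b 72 36 ∥ 61 72 8b 48 5f.
Inner hash: sum = 108+92+123+114+54+97+114+139+72+95 = 1008; mod 256 = 240 → f0.
Outer input = (K'⊕opad) ∥ inner = 06 36 11 18 5c ∥ f0.
Outer hash (tag): sum = 6+54+17+24+92+240 = 433; mod 256 = 177 → b1.

b1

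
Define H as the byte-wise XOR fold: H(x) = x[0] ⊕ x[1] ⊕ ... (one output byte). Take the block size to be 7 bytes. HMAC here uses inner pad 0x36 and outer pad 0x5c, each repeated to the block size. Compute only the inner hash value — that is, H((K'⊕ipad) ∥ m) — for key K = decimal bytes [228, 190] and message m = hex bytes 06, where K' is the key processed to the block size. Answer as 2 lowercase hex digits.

6a

Key decimal bytes [228, 190] = e4 be is 2 bytes ≤ B = 7; zero-pad to 7 bytes: K' = e4 be 00 00 00 00 00.
K' ⊕ ipad = d2 88 36 36 36 36 36.
Inner input = d2 88 36 36 36 36 36 ∥ 06.
Inner hash: XOR d2⊕88⊕36⊕36⊕36⊕36⊕36⊕06 = 6a.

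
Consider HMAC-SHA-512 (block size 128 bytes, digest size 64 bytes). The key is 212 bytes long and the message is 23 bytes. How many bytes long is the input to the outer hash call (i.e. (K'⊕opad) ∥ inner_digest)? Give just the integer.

192

Key is 212 > 128 bytes, so it is hashed to 64 bytes then zero-padded to 128: |K'| = 128.
Outer input = (K'⊕opad) ∥ H(inner) → 128 + 64 = 192 bytes.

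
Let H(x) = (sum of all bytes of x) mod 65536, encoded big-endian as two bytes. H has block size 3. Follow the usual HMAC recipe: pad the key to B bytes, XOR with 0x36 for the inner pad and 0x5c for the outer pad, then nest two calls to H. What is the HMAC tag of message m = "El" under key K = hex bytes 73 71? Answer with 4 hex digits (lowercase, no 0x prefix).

Key hex bytes 73 71 is 2 bytes ≤ B = 3; zero-pad to 3 bytes: K' = 73 71 00.
K' ⊕ ipad = 45 47 36.  K' ⊕ opad = 2f 2d 5c.
Inner input = (K'⊕ipad) ∥ m = 45 47 36 ∥ 45 6c.
Inner hash: sum = 69+71+54+69+108 = 371 → 01 73.
Outer input = (K'⊕opad) ∥ inner = 2f 2d 5c ∥ 01 73.
Outer hash (tag): sum = 47+45+92+1+115 = 300 → 01 2c.

012c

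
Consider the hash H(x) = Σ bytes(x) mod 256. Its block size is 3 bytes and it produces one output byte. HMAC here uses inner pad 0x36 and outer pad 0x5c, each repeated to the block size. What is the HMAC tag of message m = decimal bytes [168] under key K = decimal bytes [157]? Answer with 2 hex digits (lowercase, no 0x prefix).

38

Key decimal bytes [157] = 9d is 1 byte ≤ B = 3; zero-pad to 3 bytes: K' = 9d 00 00.
K' ⊕ ipad = ab 36 36.  K' ⊕ opad = c1 5c 5c.
Inner input = (K'⊕ipad) ∥ m = ab 36 36 ∥ a8.
Inner hash: sum = 171+54+54+168 = 447; mod 256 = 191 → bf.
Outer input = (K'⊕opad) ∥ inner = c1 5c 5c ∥ bf.
Outer hash (tag): sum = 193+92+92+191 = 568; mod 256 = 56 → 38.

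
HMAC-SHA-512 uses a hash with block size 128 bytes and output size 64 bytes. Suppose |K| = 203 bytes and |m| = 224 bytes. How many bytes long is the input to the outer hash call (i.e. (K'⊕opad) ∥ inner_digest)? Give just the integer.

192

Key is 203 > 128 bytes, so it is hashed to 64 bytes then zero-padded to 128: |K'| = 128.
Outer input = (K'⊕opad) ∥ H(inner) → 128 + 64 = 192 bytes.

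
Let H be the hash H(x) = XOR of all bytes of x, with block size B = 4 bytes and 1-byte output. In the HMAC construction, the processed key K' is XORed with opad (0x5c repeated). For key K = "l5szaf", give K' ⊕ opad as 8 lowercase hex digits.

0b5c5c5c

Key "l5szaf" = 6c 35 73 7a 61 66 is 6 bytes > B = 4, so hash it first: H(key) = 57, then zero-pad to 4 bytes: K' = 57 00 00 00.
XOR each byte with 0x5c: 57⊕5c=0b, 00⊕5c=5c, 00⊕5c=5c, 00⊕5c=5c.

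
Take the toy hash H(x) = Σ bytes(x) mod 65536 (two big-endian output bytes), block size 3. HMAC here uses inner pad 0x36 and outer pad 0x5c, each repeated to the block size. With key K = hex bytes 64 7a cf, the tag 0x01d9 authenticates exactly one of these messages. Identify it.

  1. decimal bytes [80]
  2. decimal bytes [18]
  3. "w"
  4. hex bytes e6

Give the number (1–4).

1

Key hex bytes 64 7a cf is exactly B = 3 bytes: K' = 64 7a cf.
K' ⊕ ipad = 52 4c f9; K' ⊕ opad = 38 26 93.
m1: inner = H(52 4c f9 50) = 01 e7; tag = H(38 26 93 01 e7) = 01d9 ← matches
m2: inner = H(52 4c f9 12) = 01 a9; tag = H(38 26 93 01 a9) = 019b
m3: inner = H(52 4c f9 77) = 02 0e; tag = H(38 26 93 02 0e) = 0101
m4: inner = H(52 4c f9 e6) = 02 7d; tag = H(38 26 93 02 7d) = 0170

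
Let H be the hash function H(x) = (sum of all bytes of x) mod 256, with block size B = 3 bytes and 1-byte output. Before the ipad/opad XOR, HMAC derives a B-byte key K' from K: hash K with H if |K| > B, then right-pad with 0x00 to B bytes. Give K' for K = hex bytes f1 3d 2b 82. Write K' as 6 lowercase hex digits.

|K| = 4 > B = 3, so first hash the key.
H(K): sum = 241+61+43+130 = 475; mod 256 = 219 → db.
Zero-pad H(K) = db to 3 bytes: K' = db 00 00.

db0000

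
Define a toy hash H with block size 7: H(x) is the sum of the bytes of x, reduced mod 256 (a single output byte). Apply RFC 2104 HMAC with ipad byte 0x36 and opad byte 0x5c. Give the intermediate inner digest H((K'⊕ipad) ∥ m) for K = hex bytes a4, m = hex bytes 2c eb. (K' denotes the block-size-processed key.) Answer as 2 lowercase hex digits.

Key hex bytes a4 is 1 byte ≤ B = 7; zero-pad to 7 bytes: K' = a4 00 00 00 00 00 00.
K' ⊕ ipad = 92 36 36 36 36 36 36.
Inner input = 92 36 36 36 36 36 36 ∥ 2c eb.
Inner hash: sum = 146+54+54+54+54+54+54+44+235 = 749; mod 256 = 237 → ed.

ed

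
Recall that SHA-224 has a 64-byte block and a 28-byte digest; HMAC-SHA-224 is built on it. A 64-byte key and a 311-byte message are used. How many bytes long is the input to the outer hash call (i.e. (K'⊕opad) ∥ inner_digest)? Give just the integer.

Key is 64 ≤ 64 bytes, zero-padded: |K'| = 64.
Outer input = (K'⊕opad) ∥ H(inner) → 64 + 28 = 92 bytes.

92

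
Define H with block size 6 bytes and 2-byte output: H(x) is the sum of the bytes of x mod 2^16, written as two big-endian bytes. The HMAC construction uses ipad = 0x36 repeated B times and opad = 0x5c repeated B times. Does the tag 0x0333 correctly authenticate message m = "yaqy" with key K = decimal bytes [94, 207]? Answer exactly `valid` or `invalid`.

invalid

Key decimal bytes [94, 207] = 5e cf is 2 bytes ≤ B = 6; zero-pad to 6 bytes: K' = 5e cf 00 00 00 00.
K' ⊕ ipad = 68 f9 36 36 36 36; K' ⊕ opad = 02 93 5c 5c 5c 5c.
Inner hash: sum = 104+249+54+54+54+54+121+97+113+121 = 1021 → 03 fd.
Outer hash (recomputed tag): sum = 2+147+92+92+92+92+3+253 = 773 → 03 05.
Recomputed tag = 0305; claimed = 0333 → mismatch.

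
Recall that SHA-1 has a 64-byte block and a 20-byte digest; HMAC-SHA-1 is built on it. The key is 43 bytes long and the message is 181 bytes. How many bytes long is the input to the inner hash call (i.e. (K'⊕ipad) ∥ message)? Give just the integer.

Key is 43 ≤ 64 bytes, zero-padded: |K'| = 64.
Inner input = (K'⊕ipad) ∥ m → 64 + 181 = 245 bytes.

245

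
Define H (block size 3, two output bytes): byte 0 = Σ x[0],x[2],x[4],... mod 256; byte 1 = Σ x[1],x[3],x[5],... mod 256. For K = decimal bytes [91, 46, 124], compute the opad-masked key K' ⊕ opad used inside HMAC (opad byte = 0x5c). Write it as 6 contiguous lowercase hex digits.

Key decimal bytes [91, 46, 124] = 5b 2e 7c is exactly B = 3 bytes: K' = 5b 2e 7c.
XOR each byte with 0x5c: 5b⊕5c=07, 2e⊕5c=72, 7c⊕5c=20.

077220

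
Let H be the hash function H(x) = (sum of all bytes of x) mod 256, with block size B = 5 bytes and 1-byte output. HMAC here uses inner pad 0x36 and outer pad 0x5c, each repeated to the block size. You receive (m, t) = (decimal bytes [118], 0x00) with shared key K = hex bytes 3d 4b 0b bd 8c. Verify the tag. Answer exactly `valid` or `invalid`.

valid

Key hex bytes 3d 4b 0b bd 8c is exactly B = 5 bytes: K' = 3d 4b 0b bd 8c.
K' ⊕ ipad = 0b 7d 3d 8b ba; K' ⊕ opad = 61 17 57 e1 d0.
Inner hash: sum = 11+125+61+139+186+118 = 640; mod 256 = 128 → 80.
Outer hash (recomputed tag): sum = 97+23+87+225+208+128 = 768; mod 256 = 0 → 00.
Recomputed tag = 00; claimed = 00 → match.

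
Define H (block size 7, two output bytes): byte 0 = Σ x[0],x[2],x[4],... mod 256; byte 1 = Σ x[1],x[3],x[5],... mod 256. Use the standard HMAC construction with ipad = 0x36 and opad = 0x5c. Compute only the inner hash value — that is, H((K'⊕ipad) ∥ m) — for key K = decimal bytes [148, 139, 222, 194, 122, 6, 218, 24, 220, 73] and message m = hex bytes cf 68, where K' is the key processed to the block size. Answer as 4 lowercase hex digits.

9ebd

Key decimal bytes [148, 139, 222, 194, 122, 6, 218, 24, 220, 73] = 94 8b de c2 7a 06 da 18 dc 49 is 10 bytes > B = 7, so hash it first: H(key) = a2 b4, then zero-pad to 7 bytes: K' = a2 b4 00 00 00 00 00.
K' ⊕ ipad = 94 82 36 36 36 36 36.
Inner input = 94 82 36 36 36 36 36 ∥ cf 68.
Inner hash: even-index sum = 414 mod 256 = 158; odd-index sum = 445 mod 256 = 189 → 9e bd.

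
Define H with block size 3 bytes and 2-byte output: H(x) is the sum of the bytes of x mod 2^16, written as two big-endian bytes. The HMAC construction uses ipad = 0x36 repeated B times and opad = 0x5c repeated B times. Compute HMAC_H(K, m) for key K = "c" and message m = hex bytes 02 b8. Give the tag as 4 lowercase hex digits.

0173

Key "c" = 63 is 1 byte ≤ B = 3; zero-pad to 3 bytes: K' = 63 00 00.
K' ⊕ ipad = 55 36 36.  K' ⊕ opad = 3f 5c 5c.
Inner input = (K'⊕ipad) ∥ m = 55 36 36 ∥ 02 b8.
Inner hash: sum = 85+54+54+2+184 = 379 → 01 7b.
Outer input = (K'⊕opad) ∥ inner = 3f 5c 5c ∥ 01 7b.
Outer hash (tag): sum = 63+92+92+1+123 = 371 → 01 73.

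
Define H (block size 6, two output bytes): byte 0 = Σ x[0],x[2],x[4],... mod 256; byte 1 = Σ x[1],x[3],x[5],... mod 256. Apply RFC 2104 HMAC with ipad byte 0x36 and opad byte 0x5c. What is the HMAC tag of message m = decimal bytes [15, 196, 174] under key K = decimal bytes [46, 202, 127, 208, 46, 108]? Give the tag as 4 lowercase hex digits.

3d52

Key decimal bytes [46, 202, 127, 208, 46, 108] = 2e ca 7f d0 2e 6c is exactly B = 6 bytes: K' = 2e ca 7f d0 2e 6c.
K' ⊕ ipad = 18 fc 49 e6 18 5a.  K' ⊕ opad = 72 96 23 8c 72 30.
Inner input = (K'⊕ipad) ∥ m = 18 fc 49 e6 18 5a ∥ 0f c4 ae.
Inner hash: even-index sum = 310 mod 256 = 54; odd-index sum = 768 mod 256 = 0 → 36 00.
Outer input = (K'⊕opad) ∥ inner = 72 96 23 8c 72 30 ∥ 36 00.
Outer hash (tag): even-index sum = 317 mod 256 = 61; odd-index sum = 338 mod 256 = 82 → 3d 52.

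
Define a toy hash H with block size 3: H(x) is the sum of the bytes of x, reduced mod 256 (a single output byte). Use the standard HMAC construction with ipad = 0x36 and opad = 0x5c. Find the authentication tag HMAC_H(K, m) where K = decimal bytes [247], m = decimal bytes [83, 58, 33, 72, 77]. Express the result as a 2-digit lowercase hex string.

Key decimal bytes [247] = f7 is 1 byte ≤ B = 3; zero-pad to 3 bytes: K' = f7 00 00.
K' ⊕ ipad = c1 36 36.  K' ⊕ opad = ab 5c 5c.
Inner input = (K'⊕ipad) ∥ m = c1 36 36 ∥ 53 3a 21 48 4d.
Inner hash: sum = 193+54+54+83+58+33+72+77 = 624; mod 256 = 112 → 70.
Outer input = (K'⊕opad) ∥ inner = ab 5c 5c ∥ 70.
Outer hash (tag): sum = 171+92+92+112 = 467; mod 256 = 211 → d3.

d3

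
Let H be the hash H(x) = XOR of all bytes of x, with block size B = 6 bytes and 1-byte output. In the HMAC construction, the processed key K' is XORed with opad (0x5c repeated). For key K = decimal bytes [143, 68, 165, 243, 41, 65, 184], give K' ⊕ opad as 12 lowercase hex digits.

Key decimal bytes [143, 68, 165, 243, 41, 65, 184] = 8f 44 a5 f3 29 41 b8 is 7 bytes > B = 6, so hash it first: H(key) = 4d, then zero-pad to 6 bytes: K' = 4d 00 00 00 00 00.
XOR each byte with 0x5c: 4d⊕5c=11, 00⊕5c=5c, 00⊕5c=5c, 00⊕5c=5c, 00⊕5c=5c, 00⊕5c=5c.

115c5c5c5c5c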